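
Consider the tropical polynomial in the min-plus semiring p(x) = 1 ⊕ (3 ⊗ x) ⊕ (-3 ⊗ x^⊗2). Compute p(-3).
p(-3) = -9

A tropical monomial a ⊗ x^⊗i evaluates to a + i · x. Evaluating each term at x = -3:
  Term 0 contributes 1 + 0 · -3 = 1
  Term 1 contributes 3 + 1 · -3 = 0
  Term 2 contributes -3 + 2 · -3 = -9
p(-3) = ⊕ of these = min[1, 0, -9] = -9.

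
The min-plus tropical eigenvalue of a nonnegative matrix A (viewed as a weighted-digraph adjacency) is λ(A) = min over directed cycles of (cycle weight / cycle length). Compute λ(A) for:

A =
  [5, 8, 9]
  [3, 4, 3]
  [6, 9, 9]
λ(A) = 4

Enumerate directed cycles and compute their means (weight / length). Sample:
  cycle 0 → 0: weight = 5, length = 1, mean = 5/1 ≈ 5.000
  cycle 1 → 1: weight = 4, length = 1, mean = 4/1 ≈ 4.000
  cycle 2 → 2: weight = 9, length = 1, mean = 9/1 ≈ 9.000
  cycle 0 → 1 → 0: weight = 11, length = 2, mean = 11/2 ≈ 5.500
  cycle 0 → 2 → 0: weight = 15, length = 2, mean = 15/2 ≈ 7.500
  cycle 1 → 0 → 1: weight = 11, length = 2, mean = 11/2 ≈ 5.500
Minimum mean = 4.000, attained e.g. along the cycle 1 → 1 with weight 4 and length 1. So λ(A) = 4/1 = 4.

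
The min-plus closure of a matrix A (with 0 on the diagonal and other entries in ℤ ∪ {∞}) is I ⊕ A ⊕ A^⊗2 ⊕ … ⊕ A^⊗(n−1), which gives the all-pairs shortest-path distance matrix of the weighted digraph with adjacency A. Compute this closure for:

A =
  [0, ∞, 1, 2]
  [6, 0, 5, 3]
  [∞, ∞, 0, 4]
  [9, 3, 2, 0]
Closure =
  [0, 5, 1, 2]
  [6, 0, 5, 3]
  [13, 7, 0, 4]
  [9, 3, 2, 0]

This is the Floyd-Warshall all-pairs shortest-path computation. For each intermediate vertex k = 0, 1, …, 3, update dist[i][j] ← min(dist[i][j], dist[i][k] + dist[k][j]). The final matrix gives, for each (i, j), the minimum total weight of any directed path from i to j (possibly empty when i = j).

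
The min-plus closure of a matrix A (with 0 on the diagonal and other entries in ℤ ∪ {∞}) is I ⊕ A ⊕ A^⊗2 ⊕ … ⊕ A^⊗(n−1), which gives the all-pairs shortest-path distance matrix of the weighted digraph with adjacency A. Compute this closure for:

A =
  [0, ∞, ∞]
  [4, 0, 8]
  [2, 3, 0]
Closure =
  [0, ∞, ∞]
  [4, 0, 8]
  [2, 3, 0]

This is the Floyd-Warshall all-pairs shortest-path computation. For each intermediate vertex k = 0, 1, …, 2, update dist[i][j] ← min(dist[i][j], dist[i][k] + dist[k][j]). The final matrix gives, for each (i, j), the minimum total weight of any directed path from i to j (possibly empty when i = j).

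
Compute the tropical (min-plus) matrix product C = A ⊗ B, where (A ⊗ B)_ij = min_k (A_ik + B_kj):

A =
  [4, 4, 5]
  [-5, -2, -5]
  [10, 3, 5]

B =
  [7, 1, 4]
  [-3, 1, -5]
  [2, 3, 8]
A ⊗ B =
  [1, 5, -1]
  [-5, -4, -7]
  [0, 4, -2]

Apply the min-plus product entry-by-entry:
  C[0][0] = min over k of (A[0][0] + B[0][0] = 4 + 7 = 11, A[0][1] + B[1][0] = 4 + -3 = 1, A[0][2] + B[2][0] = 5 + 2 = 7) = 1 (attained at k = 1)
  C[0][1] = min over k of (A[0][0] + B[0][1] = 4 + 1 = 5, A[0][1] + B[1][1] = 4 + 1 = 5, A[0][2] + B[2][1] = 5 + 3 = 8) = 5 (attained at k = 0)
  C[0][2] = min over k of (A[0][0] + B[0][2] = 4 + 4 = 8, A[0][1] + B[1][2] = 4 + -5 = -1, A[0][2] + B[2][2] = 5 + 8 = 13) = -1 (attained at k = 1)
  C[1][0] = min over k of (A[1][0] + B[0][0] = -5 + 7 = 2, A[1][1] + B[1][0] = -2 + -3 = -5, A[1][2] + B[2][0] = -5 + 2 = -3) = -5 (attained at k = 1)
  C[1][1] = min over k of (A[1][0] + B[0][1] = -5 + 1 = -4, A[1][1] + B[1][1] = -2 + 1 = -1, A[1][2] + B[2][1] = -5 + 3 = -2) = -4 (attained at k = 0)
  C[1][2] = min over k of (A[1][0] + B[0][2] = -5 + 4 = -1, A[1][1] + B[1][2] = -2 + -5 = -7, A[1][2] + B[2][2] = -5 + 8 = 3) = -7 (attained at k = 1)
  C[2][0] = min over k of (A[2][0] + B[0][0] = 10 + 7 = 17, A[2][1] + B[1][0] = 3 + -3 = 0, A[2][2] + B[2][0] = 5 + 2 = 7) = 0 (attained at k = 1)
  C[2][1] = min over k of (A[2][0] + B[0][1] = 10 + 1 = 11, A[2][1] + B[1][1] = 3 + 1 = 4, A[2][2] + B[2][1] = 5 + 3 = 8) = 4 (attained at k = 1)
  C[2][2] = min over k of (A[2][0] + B[0][2] = 10 + 4 = 14, A[2][1] + B[1][2] = 3 + -5 = -2, A[2][2] + B[2][2] = 5 + 8 = 13) = -2 (attained at k = 1)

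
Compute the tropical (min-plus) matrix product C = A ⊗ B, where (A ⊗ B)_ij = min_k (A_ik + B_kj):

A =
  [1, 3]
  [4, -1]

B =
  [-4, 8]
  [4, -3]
A ⊗ B =
  [-3, 0]
  [0, -4]

Apply the min-plus product entry-by-entry:
  C[0][0] = min over k of (A[0][0] + B[0][0] = 1 + -4 = -3, A[0][1] + B[1][0] = 3 + 4 = 7) = -3 (attained at k = 0)
  C[0][1] = min over k of (A[0][0] + B[0][1] = 1 + 8 = 9, A[0][1] + B[1][1] = 3 + -3 = 0) = 0 (attained at k = 1)
  C[1][0] = min over k of (A[1][0] + B[0][0] = 4 + -4 = 0, A[1][1] + B[1][0] = -1 + 4 = 3) = 0 (attained at k = 0)
  C[1][1] = min over k of (A[1][0] + B[0][1] = 4 + 8 = 12, A[1][1] + B[1][1] = -1 + -3 = -4) = -4 (attained at k = 1)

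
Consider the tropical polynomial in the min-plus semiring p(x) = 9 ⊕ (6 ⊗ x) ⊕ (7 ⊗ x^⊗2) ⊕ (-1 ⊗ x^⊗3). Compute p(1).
p(1) = 2

A tropical monomial a ⊗ x^⊗i evaluates to a + i · x. Evaluating each term at x = 1:
  Term 0 contributes 9 + 0 · 1 = 9
  Term 1 contributes 6 + 1 · 1 = 7
  Term 2 contributes 7 + 2 · 1 = 9
  Term 3 contributes -1 + 3 · 1 = 2
p(1) = ⊕ of these = min[9, 7, 9, 2] = 2.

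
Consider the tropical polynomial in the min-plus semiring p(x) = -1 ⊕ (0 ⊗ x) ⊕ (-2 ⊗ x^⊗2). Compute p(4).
p(4) = -1

A tropical monomial a ⊗ x^⊗i evaluates to a + i · x. Evaluating each term at x = 4:
  Term 0 contributes -1 + 0 · 4 = -1
  Term 1 contributes 0 + 1 · 4 = 4
  Term 2 contributes -2 + 2 · 4 = 6
p(4) = ⊕ of these = min[-1, 4, 6] = -1.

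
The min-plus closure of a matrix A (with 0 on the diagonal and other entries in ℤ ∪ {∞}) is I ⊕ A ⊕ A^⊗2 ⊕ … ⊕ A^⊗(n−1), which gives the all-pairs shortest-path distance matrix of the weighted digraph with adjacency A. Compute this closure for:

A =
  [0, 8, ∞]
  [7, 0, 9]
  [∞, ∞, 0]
Closure =
  [0, 8, 17]
  [7, 0, 9]
  [∞, ∞, 0]

This is the Floyd-Warshall all-pairs shortest-path computation. For each intermediate vertex k = 0, 1, …, 2, update dist[i][j] ← min(dist[i][j], dist[i][k] + dist[k][j]). The final matrix gives, for each (i, j), the minimum total weight of any directed path from i to j (possibly empty when i = j).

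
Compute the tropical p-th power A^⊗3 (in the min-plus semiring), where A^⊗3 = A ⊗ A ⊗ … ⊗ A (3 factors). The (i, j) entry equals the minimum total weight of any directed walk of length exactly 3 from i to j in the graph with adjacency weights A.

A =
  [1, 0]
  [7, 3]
A^⊗3 =
  [3, 2]
  [9, 8]

Each entry (A^⊗3)_ij equals the minimum over all length-3 walks i = v_0 → v_1 → … → v_3 = j of Σ_t A[v_t][v_{t+1}]. For example, for (i, j) = (0, 1) we minimise over 4 possible intermediate vertex sequences; the minimum is 2, attained along the walk 0 → 0 → 0 → 1.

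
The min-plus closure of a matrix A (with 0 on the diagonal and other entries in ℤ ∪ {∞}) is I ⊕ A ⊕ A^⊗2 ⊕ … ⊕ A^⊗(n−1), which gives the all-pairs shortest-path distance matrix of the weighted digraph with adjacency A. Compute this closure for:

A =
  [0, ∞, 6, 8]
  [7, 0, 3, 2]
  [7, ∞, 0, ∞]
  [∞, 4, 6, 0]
Closure =
  [0, 12, 6, 8]
  [7, 0, 3, 2]
  [7, 19, 0, 15]
  [11, 4, 6, 0]

This is the Floyd-Warshall all-pairs shortest-path computation. For each intermediate vertex k = 0, 1, …, 3, update dist[i][j] ← min(dist[i][j], dist[i][k] + dist[k][j]). The final matrix gives, for each (i, j), the minimum total weight of any directed path from i to j (possibly empty when i = j).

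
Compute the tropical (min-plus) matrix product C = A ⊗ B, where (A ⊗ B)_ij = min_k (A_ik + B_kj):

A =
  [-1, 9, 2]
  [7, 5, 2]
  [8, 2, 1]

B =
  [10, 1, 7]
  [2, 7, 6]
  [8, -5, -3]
A ⊗ B =
  [9, -3, -1]
  [7, -3, -1]
  [4, -4, -2]

Apply the min-plus product entry-by-entry:
  C[0][0] = min over k of (A[0][0] + B[0][0] = -1 + 10 = 9, A[0][1] + B[1][0] = 9 + 2 = 11, A[0][2] + B[2][0] = 2 + 8 = 10) = 9 (attained at k = 0)
  C[0][1] = min over k of (A[0][0] + B[0][1] = -1 + 1 = 0, A[0][1] + B[1][1] = 9 + 7 = 16, A[0][2] + B[2][1] = 2 + -5 = -3) = -3 (attained at k = 2)
  C[0][2] = min over k of (A[0][0] + B[0][2] = -1 + 7 = 6, A[0][1] + B[1][2] = 9 + 6 = 15, A[0][2] + B[2][2] = 2 + -3 = -1) = -1 (attained at k = 2)
  C[1][0] = min over k of (A[1][0] + B[0][0] = 7 + 10 = 17, A[1][1] + B[1][0] = 5 + 2 = 7, A[1][2] + B[2][0] = 2 + 8 = 10) = 7 (attained at k = 1)
  C[1][1] = min over k of (A[1][0] + B[0][1] = 7 + 1 = 8, A[1][1] + B[1][1] = 5 + 7 = 12, A[1][2] + B[2][1] = 2 + -5 = -3) = -3 (attained at k = 2)
  C[1][2] = min over k of (A[1][0] + B[0][2] = 7 + 7 = 14, A[1][1] + B[1][2] = 5 + 6 = 11, A[1][2] + B[2][2] = 2 + -3 = -1) = -1 (attained at k = 2)
  C[2][0] = min over k of (A[2][0] + B[0][0] = 8 + 10 = 18, A[2][1] + B[1][0] = 2 + 2 = 4, A[2][2] + B[2][0] = 1 + 8 = 9) = 4 (attained at k = 1)
  C[2][1] = min over k of (A[2][0] + B[0][1] = 8 + 1 = 9, A[2][1] + B[1][1] = 2 + 7 = 9, A[2][2] + B[2][1] = 1 + -5 = -4) = -4 (attained at k = 2)
  C[2][2] = min over k of (A[2][0] + B[0][2] = 8 + 7 = 15, A[2][1] + B[1][2] = 2 + 6 = 8, A[2][2] + B[2][2] = 1 + -3 = -2) = -2 (attained at k = 2)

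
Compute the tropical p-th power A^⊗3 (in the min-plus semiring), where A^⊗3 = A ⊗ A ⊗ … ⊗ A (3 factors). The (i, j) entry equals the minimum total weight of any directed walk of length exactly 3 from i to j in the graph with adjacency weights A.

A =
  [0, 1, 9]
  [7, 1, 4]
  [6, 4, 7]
A^⊗3 =
  [0, 1, 5]
  [7, 3, 6]
  [6, 6, 9]

Each entry (A^⊗3)_ij equals the minimum over all length-3 walks i = v_0 → v_1 → … → v_3 = j of Σ_t A[v_t][v_{t+1}]. For example, for (i, j) = (0, 2) we minimise over 9 possible intermediate vertex sequences; the minimum is 5, attained along the walk 0 → 0 → 1 → 2.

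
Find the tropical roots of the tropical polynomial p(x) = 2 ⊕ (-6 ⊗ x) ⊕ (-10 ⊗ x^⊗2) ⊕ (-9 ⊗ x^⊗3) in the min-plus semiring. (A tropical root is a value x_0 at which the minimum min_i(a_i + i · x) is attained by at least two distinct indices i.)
Roots: {-1, 4, 8}

Each tropical root is a break point of the lower envelope of the lines y = a_i + i · x (there are 4 lines, with slopes 0, 1, ..., 3). Only the lines that attain the minimum somewhere contribute to roots; other lines are dominated. Here the surviving (envelope) indices are i = 3, i = 2, i = 1, i = 0.
Intersections between consecutive envelope lines give the roots: for adjacent envelope indices i < j the intersection is x = (a_i − a_j) / (j − i). Reading off the sorted break points: {-1, 4, 8}.
Verification: at each break x_0, at least two indices attain the minimum of min_i(a_i + i · x_0).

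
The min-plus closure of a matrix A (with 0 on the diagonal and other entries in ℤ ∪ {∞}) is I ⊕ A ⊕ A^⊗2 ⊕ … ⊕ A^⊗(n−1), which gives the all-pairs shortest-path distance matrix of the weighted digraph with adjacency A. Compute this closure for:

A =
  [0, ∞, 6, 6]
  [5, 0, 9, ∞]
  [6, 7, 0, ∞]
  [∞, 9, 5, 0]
Closure =
  [0, 13, 6, 6]
  [5, 0, 9, 11]
  [6, 7, 0, 12]
  [11, 9, 5, 0]

This is the Floyd-Warshall all-pairs shortest-path computation. For each intermediate vertex k = 0, 1, …, 3, update dist[i][j] ← min(dist[i][j], dist[i][k] + dist[k][j]). The final matrix gives, for each (i, j), the minimum total weight of any directed path from i to j (possibly empty when i = j).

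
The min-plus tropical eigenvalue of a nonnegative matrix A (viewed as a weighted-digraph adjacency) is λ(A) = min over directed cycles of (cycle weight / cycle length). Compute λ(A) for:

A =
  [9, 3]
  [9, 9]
λ(A) = 6

Enumerate directed cycles and compute their means (weight / length). Sample:
  cycle 0 → 0: weight = 9, length = 1, mean = 9/1 ≈ 9.000
  cycle 1 → 1: weight = 9, length = 1, mean = 9/1 ≈ 9.000
  cycle 0 → 1 → 0: weight = 12, length = 2, mean = 12/2 ≈ 6.000
  cycle 1 → 0 → 1: weight = 12, length = 2, mean = 12/2 ≈ 6.000
Minimum mean = 6.000, attained e.g. along the cycle 0 → 1 → 0 with weight 12 and length 2. So λ(A) = 12/2 = 6.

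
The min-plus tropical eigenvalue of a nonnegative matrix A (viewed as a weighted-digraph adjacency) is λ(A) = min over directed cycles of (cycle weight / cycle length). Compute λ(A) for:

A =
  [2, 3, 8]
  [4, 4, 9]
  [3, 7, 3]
λ(A) = 2

Enumerate directed cycles and compute their means (weight / length). Sample:
  cycle 0 → 0: weight = 2, length = 1, mean = 2/1 ≈ 2.000
  cycle 1 → 1: weight = 4, length = 1, mean = 4/1 ≈ 4.000
  cycle 2 → 2: weight = 3, length = 1, mean = 3/1 ≈ 3.000
  cycle 0 → 1 → 0: weight = 7, length = 2, mean = 7/2 ≈ 3.500
  cycle 0 → 2 → 0: weight = 11, length = 2, mean = 11/2 ≈ 5.500
  cycle 1 → 0 → 1: weight = 7, length = 2, mean = 7/2 ≈ 3.500
Minimum mean = 2.000, attained e.g. along the cycle 0 → 0 with weight 2 and length 1. So λ(A) = 2/1 = 2.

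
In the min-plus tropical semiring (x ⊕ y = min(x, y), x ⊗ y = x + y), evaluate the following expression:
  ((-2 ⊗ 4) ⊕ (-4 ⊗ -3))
((-2 ⊗ 4) ⊕ (-4 ⊗ -3)) = -7

Expand innermost to outermost. Recall ⊕ takes the minimum of its arguments and ⊗ takes their sum. Working out the expression ((-2 ⊗ 4) ⊕ (-4 ⊗ -3)) gives -7.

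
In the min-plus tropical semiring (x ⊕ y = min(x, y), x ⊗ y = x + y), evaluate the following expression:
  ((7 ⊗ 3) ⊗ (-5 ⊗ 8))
((7 ⊗ 3) ⊗ (-5 ⊗ 8)) = 13

Expand innermost to outermost. Recall ⊕ takes the minimum of its arguments and ⊗ takes their sum. Working out the expression ((7 ⊗ 3) ⊗ (-5 ⊗ 8)) gives 13.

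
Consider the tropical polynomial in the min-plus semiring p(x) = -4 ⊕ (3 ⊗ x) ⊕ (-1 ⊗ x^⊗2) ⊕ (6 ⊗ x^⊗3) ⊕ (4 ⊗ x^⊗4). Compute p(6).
p(6) = -4

A tropical monomial a ⊗ x^⊗i evaluates to a + i · x. Evaluating each term at x = 6:
  Term 0 contributes -4 + 0 · 6 = -4
  Term 1 contributes 3 + 1 · 6 = 9
  Term 2 contributes -1 + 2 · 6 = 11
  Term 3 contributes 6 + 3 · 6 = 24
  Term 4 contributes 4 + 4 · 6 = 28
p(6) = ⊕ of these = min[-4, 9, 11, 24, 28] = -4.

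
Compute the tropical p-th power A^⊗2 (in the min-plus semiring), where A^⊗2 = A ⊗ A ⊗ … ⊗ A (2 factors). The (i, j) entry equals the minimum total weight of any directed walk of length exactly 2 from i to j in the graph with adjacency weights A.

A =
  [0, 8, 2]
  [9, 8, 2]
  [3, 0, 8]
A^⊗2 =
  [0, 2, 2]
  [5, 2, 10]
  [3, 8, 2]

Each entry (A^⊗2)_ij equals the minimum over all length-2 walks i = v_0 → v_1 → … → v_2 = j of Σ_t A[v_t][v_{t+1}]. For example, for (i, j) = (0, 2) we minimise over 3 possible intermediate vertex sequences; the minimum is 2, attained along the walk 0 → 0 → 2.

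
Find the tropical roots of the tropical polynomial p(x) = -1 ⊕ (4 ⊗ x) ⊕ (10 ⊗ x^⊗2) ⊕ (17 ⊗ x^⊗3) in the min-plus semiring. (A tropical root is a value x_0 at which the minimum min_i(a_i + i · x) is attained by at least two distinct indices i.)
Roots: {-7, -6, -5}

Each tropical root is a break point of the lower envelope of the lines y = a_i + i · x (there are 4 lines, with slopes 0, 1, ..., 3). Only the lines that attain the minimum somewhere contribute to roots; other lines are dominated. Here the surviving (envelope) indices are i = 3, i = 2, i = 1, i = 0.
Intersections between consecutive envelope lines give the roots: for adjacent envelope indices i < j the intersection is x = (a_i − a_j) / (j − i). Reading off the sorted break points: {-7, -6, -5}.
Verification: at each break x_0, at least two indices attain the minimum of min_i(a_i + i · x_0).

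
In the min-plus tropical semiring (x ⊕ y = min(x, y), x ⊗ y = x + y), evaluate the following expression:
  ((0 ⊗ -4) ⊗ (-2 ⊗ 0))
((0 ⊗ -4) ⊗ (-2 ⊗ 0)) = -6

Expand innermost to outermost. Recall ⊕ takes the minimum of its arguments and ⊗ takes their sum. Working out the expression ((0 ⊗ -4) ⊗ (-2 ⊗ 0)) gives -6.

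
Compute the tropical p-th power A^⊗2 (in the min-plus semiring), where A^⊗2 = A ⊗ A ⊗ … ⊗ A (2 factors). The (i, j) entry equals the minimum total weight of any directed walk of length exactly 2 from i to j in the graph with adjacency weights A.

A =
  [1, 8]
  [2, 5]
A^⊗2 =
  [2, 9]
  [3, 10]

Each entry (A^⊗2)_ij equals the minimum over all length-2 walks i = v_0 → v_1 → … → v_2 = j of Σ_t A[v_t][v_{t+1}]. For example, for (i, j) = (0, 1) we minimise over 2 possible intermediate vertex sequences; the minimum is 9, attained along the walk 0 → 0 → 1.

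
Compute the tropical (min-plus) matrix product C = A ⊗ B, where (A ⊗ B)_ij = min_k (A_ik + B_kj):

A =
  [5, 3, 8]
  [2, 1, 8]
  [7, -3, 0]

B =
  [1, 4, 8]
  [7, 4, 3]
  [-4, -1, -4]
A ⊗ B =
  [4, 7, 4]
  [3, 5, 4]
  [-4, -1, -4]

Apply the min-plus product entry-by-entry:
  C[0][0] = min over k of (A[0][0] + B[0][0] = 5 + 1 = 6, A[0][1] + B[1][0] = 3 + 7 = 10, A[0][2] + B[2][0] = 8 + -4 = 4) = 4 (attained at k = 2)
  C[0][1] = min over k of (A[0][0] + B[0][1] = 5 + 4 = 9, A[0][1] + B[1][1] = 3 + 4 = 7, A[0][2] + B[2][1] = 8 + -1 = 7) = 7 (attained at k = 1)
  C[0][2] = min over k of (A[0][0] + B[0][2] = 5 + 8 = 13, A[0][1] + B[1][2] = 3 + 3 = 6, A[0][2] + B[2][2] = 8 + -4 = 4) = 4 (attained at k = 2)
  C[1][0] = min over k of (A[1][0] + B[0][0] = 2 + 1 = 3, A[1][1] + B[1][0] = 1 + 7 = 8, A[1][2] + B[2][0] = 8 + -4 = 4) = 3 (attained at k = 0)
  C[1][1] = min over k of (A[1][0] + B[0][1] = 2 + 4 = 6, A[1][1] + B[1][1] = 1 + 4 = 5, A[1][2] + B[2][1] = 8 + -1 = 7) = 5 (attained at k = 1)
  C[1][2] = min over k of (A[1][0] + B[0][2] = 2 + 8 = 10, A[1][1] + B[1][2] = 1 + 3 = 4, A[1][2] + B[2][2] = 8 + -4 = 4) = 4 (attained at k = 1)
  C[2][0] = min over k of (A[2][0] + B[0][0] = 7 + 1 = 8, A[2][1] + B[1][0] = -3 + 7 = 4, A[2][2] + B[2][0] = 0 + -4 = -4) = -4 (attained at k = 2)
  C[2][1] = min over k of (A[2][0] + B[0][1] = 7 + 4 = 11, A[2][1] + B[1][1] = -3 + 4 = 1, A[2][2] + B[2][1] = 0 + -1 = -1) = -1 (attained at k = 2)
  C[2][2] = min over k of (A[2][0] + B[0][2] = 7 + 8 = 15, A[2][1] + B[1][2] = -3 + 3 = 0, A[2][2] + B[2][2] = 0 + -4 = -4) = -4 (attained at k = 2)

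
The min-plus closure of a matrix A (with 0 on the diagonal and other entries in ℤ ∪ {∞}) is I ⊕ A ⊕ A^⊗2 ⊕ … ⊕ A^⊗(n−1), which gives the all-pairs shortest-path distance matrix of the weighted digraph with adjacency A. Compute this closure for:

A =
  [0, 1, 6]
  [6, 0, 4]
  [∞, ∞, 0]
Closure =
  [0, 1, 5]
  [6, 0, 4]
  [∞, ∞, 0]

This is the Floyd-Warshall all-pairs shortest-path computation. For each intermediate vertex k = 0, 1, …, 2, update dist[i][j] ← min(dist[i][j], dist[i][k] + dist[k][j]). The final matrix gives, for each (i, j), the minimum total weight of any directed path from i to j (possibly empty when i = j).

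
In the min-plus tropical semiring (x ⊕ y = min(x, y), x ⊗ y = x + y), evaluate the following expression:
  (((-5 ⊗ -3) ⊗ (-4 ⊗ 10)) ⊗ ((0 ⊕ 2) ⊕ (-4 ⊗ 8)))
(((-5 ⊗ -3) ⊗ (-4 ⊗ 10)) ⊗ ((0 ⊕ 2) ⊕ (-4 ⊗ 8))) = -2

Expand innermost to outermost. Recall ⊕ takes the minimum of its arguments and ⊗ takes their sum. Working out the expression (((-5 ⊗ -3) ⊗ (-4 ⊗ 10)) ⊗ ((0 ⊕ 2) ⊕ (-4 ⊗ 8))) gives -2.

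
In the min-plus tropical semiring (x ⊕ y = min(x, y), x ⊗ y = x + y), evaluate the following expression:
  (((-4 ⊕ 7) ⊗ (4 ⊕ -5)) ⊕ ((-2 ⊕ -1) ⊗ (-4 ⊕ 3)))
(((-4 ⊕ 7) ⊗ (4 ⊕ -5)) ⊕ ((-2 ⊕ -1) ⊗ (-4 ⊕ 3))) = -9

Expand innermost to outermost. Recall ⊕ takes the minimum of its arguments and ⊗ takes their sum. Working out the expression (((-4 ⊕ 7) ⊗ (4 ⊕ -5)) ⊕ ((-2 ⊕ -1) ⊗ (-4 ⊕ 3))) gives -9.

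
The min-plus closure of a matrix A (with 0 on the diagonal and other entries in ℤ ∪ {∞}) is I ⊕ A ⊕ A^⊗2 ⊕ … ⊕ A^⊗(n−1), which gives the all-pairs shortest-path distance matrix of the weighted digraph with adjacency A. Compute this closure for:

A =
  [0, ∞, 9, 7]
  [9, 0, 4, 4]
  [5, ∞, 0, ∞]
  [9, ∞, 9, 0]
Closure =
  [0, ∞, 9, 7]
  [9, 0, 4, 4]
  [5, ∞, 0, 12]
  [9, ∞, 9, 0]

This is the Floyd-Warshall all-pairs shortest-path computation. For each intermediate vertex k = 0, 1, …, 3, update dist[i][j] ← min(dist[i][j], dist[i][k] + dist[k][j]). The final matrix gives, for each (i, j), the minimum total weight of any directed path from i to j (possibly empty when i = j).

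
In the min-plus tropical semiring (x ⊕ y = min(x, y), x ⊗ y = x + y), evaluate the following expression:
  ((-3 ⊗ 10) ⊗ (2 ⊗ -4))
((-3 ⊗ 10) ⊗ (2 ⊗ -4)) = 5

Expand innermost to outermost. Recall ⊕ takes the minimum of its arguments and ⊗ takes their sum. Working out the expression ((-3 ⊗ 10) ⊗ (2 ⊗ -4)) gives 5.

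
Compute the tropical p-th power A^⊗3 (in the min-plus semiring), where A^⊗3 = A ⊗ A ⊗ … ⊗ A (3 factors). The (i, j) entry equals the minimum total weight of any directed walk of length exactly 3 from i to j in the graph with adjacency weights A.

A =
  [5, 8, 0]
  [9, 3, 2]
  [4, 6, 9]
A^⊗3 =
  [9, 9, 4]
  [9, 9, 6]
  [8, 10, 9]

Each entry (A^⊗3)_ij equals the minimum over all length-3 walks i = v_0 → v_1 → … → v_3 = j of Σ_t A[v_t][v_{t+1}]. For example, for (i, j) = (0, 2) we minimise over 9 possible intermediate vertex sequences; the minimum is 4, attained along the walk 0 → 2 → 0 → 2.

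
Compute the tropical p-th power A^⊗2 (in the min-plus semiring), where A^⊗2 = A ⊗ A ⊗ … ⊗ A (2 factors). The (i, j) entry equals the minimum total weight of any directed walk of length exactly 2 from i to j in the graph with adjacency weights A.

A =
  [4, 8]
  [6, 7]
A^⊗2 =
  [8, 12]
  [10, 14]

Each entry (A^⊗2)_ij equals the minimum over all length-2 walks i = v_0 → v_1 → … → v_2 = j of Σ_t A[v_t][v_{t+1}]. For example, for (i, j) = (0, 1) we minimise over 2 possible intermediate vertex sequences; the minimum is 12, attained along the walk 0 → 0 → 1.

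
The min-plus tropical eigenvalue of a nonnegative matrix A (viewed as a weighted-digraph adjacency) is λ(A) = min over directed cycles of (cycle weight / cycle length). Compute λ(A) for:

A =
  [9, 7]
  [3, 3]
λ(A) = 3

Enumerate directed cycles and compute their means (weight / length). Sample:
  cycle 0 → 0: weight = 9, length = 1, mean = 9/1 ≈ 9.000
  cycle 1 → 1: weight = 3, length = 1, mean = 3/1 ≈ 3.000
  cycle 0 → 1 → 0: weight = 10, length = 2, mean = 10/2 ≈ 5.000
  cycle 1 → 0 → 1: weight = 10, length = 2, mean = 10/2 ≈ 5.000
Minimum mean = 3.000, attained e.g. along the cycle 1 → 1 with weight 3 and length 1. So λ(A) = 3/1 = 3.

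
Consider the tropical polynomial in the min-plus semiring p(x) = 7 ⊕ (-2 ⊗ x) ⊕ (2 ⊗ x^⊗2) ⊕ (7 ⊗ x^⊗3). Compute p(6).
p(6) = 4

A tropical monomial a ⊗ x^⊗i evaluates to a + i · x. Evaluating each term at x = 6:
  Term 0 contributes 7 + 0 · 6 = 7
  Term 1 contributes -2 + 1 · 6 = 4
  Term 2 contributes 2 + 2 · 6 = 14
  Term 3 contributes 7 + 3 · 6 = 25
p(6) = ⊕ of these = min[7, 4, 14, 25] = 4.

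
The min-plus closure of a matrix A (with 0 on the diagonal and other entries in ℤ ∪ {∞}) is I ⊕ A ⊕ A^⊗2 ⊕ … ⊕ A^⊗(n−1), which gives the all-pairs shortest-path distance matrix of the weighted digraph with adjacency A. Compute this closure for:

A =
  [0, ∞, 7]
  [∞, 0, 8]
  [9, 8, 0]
Closure =
  [0, 15, 7]
  [17, 0, 8]
  [9, 8, 0]

This is the Floyd-Warshall all-pairs shortest-path computation. For each intermediate vertex k = 0, 1, …, 2, update dist[i][j] ← min(dist[i][j], dist[i][k] + dist[k][j]). The final matrix gives, for each (i, j), the minimum total weight of any directed path from i to j (possibly empty when i = j).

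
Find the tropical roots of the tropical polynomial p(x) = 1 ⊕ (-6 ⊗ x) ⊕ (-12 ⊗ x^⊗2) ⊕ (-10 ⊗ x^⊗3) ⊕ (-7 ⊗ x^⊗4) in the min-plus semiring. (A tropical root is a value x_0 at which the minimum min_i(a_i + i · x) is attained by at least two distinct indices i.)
Roots: {-3, -2, 6, 7}

Each tropical root is a break point of the lower envelope of the lines y = a_i + i · x (there are 5 lines, with slopes 0, 1, ..., 4). Only the lines that attain the minimum somewhere contribute to roots; other lines are dominated. Here the surviving (envelope) indices are i = 4, i = 3, i = 2, i = 1, i = 0.
Intersections between consecutive envelope lines give the roots: for adjacent envelope indices i < j the intersection is x = (a_i − a_j) / (j − i). Reading off the sorted break points: {-3, -2, 6, 7}.
Verification: at each break x_0, at least two indices attain the minimum of min_i(a_i + i · x_0).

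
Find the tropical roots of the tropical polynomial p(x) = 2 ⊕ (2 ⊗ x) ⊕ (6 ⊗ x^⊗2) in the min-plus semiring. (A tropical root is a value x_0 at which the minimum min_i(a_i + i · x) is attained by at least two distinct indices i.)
Roots: {-4, 0}

Each tropical root is a break point of the lower envelope of the lines y = a_i + i · x (there are 3 lines, with slopes 0, 1, ..., 2). Only the lines that attain the minimum somewhere contribute to roots; other lines are dominated. Here the surviving (envelope) indices are i = 2, i = 1, i = 0.
Intersections between consecutive envelope lines give the roots: for adjacent envelope indices i < j the intersection is x = (a_i − a_j) / (j − i). Reading off the sorted break points: {-4, 0}.
Verification: at each break x_0, at least two indices attain the minimum of min_i(a_i + i · x_0).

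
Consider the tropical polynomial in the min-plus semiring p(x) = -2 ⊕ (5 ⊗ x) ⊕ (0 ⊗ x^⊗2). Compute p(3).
p(3) = -2

A tropical monomial a ⊗ x^⊗i evaluates to a + i · x. Evaluating each term at x = 3:
  Term 0 contributes -2 + 0 · 3 = -2
  Term 1 contributes 5 + 1 · 3 = 8
  Term 2 contributes 0 + 2 · 3 = 6
p(3) = ⊕ of these = min[-2, 8, 6] = -2.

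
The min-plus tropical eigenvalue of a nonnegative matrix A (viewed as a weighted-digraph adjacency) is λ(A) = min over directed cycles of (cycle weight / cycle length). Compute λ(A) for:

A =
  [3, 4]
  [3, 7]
λ(A) = 3

Enumerate directed cycles and compute their means (weight / length). Sample:
  cycle 0 → 0: weight = 3, length = 1, mean = 3/1 ≈ 3.000
  cycle 1 → 1: weight = 7, length = 1, mean = 7/1 ≈ 7.000
  cycle 0 → 1 → 0: weight = 7, length = 2, mean = 7/2 ≈ 3.500
  cycle 1 → 0 → 1: weight = 7, length = 2, mean = 7/2 ≈ 3.500
Minimum mean = 3.000, attained e.g. along the cycle 0 → 0 with weight 3 and length 1. So λ(A) = 3/1 = 3.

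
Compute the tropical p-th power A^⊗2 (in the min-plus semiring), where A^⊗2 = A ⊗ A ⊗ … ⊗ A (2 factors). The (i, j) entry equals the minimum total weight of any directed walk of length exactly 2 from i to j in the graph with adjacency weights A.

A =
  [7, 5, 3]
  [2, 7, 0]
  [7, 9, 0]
A^⊗2 =
  [7, 12, 3]
  [7, 7, 0]
  [7, 9, 0]

Each entry (A^⊗2)_ij equals the minimum over all length-2 walks i = v_0 → v_1 → … → v_2 = j of Σ_t A[v_t][v_{t+1}]. For example, for (i, j) = (0, 2) we minimise over 3 possible intermediate vertex sequences; the minimum is 3, attained along the walk 0 → 2 → 2.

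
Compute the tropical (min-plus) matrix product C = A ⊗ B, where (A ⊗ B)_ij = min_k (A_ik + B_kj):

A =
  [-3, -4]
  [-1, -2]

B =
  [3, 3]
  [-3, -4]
A ⊗ B =
  [-7, -8]
  [-5, -6]

Apply the min-plus product entry-by-entry:
  C[0][0] = min over k of (A[0][0] + B[0][0] = -3 + 3 = 0, A[0][1] + B[1][0] = -4 + -3 = -7) = -7 (attained at k = 1)
  C[0][1] = min over k of (A[0][0] + B[0][1] = -3 + 3 = 0, A[0][1] + B[1][1] = -4 + -4 = -8) = -8 (attained at k = 1)
  C[1][0] = min over k of (A[1][0] + B[0][0] = -1 + 3 = 2, A[1][1] + B[1][0] = -2 + -3 = -5) = -5 (attained at k = 1)
  C[1][1] = min over k of (A[1][0] + B[0][1] = -1 + 3 = 2, A[1][1] + B[1][1] = -2 + -4 = -6) = -6 (attained at k = 1)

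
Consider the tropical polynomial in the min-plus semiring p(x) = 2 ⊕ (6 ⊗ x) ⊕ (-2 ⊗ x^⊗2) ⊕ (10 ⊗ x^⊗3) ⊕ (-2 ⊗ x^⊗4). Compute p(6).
p(6) = 2

A tropical monomial a ⊗ x^⊗i evaluates to a + i · x. Evaluating each term at x = 6:
  Term 0 contributes 2 + 0 · 6 = 2
  Term 1 contributes 6 + 1 · 6 = 12
  Term 2 contributes -2 + 2 · 6 = 10
  Term 3 contributes 10 + 3 · 6 = 28
  Term 4 contributes -2 + 4 · 6 = 22
p(6) = ⊕ of these = min[2, 12, 10, 28, 22] = 2.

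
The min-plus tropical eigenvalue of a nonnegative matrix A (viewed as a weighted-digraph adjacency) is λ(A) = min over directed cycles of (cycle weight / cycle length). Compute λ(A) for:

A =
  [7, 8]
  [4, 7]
λ(A) = 6

Enumerate directed cycles and compute their means (weight / length). Sample:
  cycle 0 → 0: weight = 7, length = 1, mean = 7/1 ≈ 7.000
  cycle 1 → 1: weight = 7, length = 1, mean = 7/1 ≈ 7.000
  cycle 0 → 1 → 0: weight = 12, length = 2, mean = 12/2 ≈ 6.000
  cycle 1 → 0 → 1: weight = 12, length = 2, mean = 12/2 ≈ 6.000
Minimum mean = 6.000, attained e.g. along the cycle 0 → 1 → 0 with weight 12 and length 2. So λ(A) = 12/2 = 6.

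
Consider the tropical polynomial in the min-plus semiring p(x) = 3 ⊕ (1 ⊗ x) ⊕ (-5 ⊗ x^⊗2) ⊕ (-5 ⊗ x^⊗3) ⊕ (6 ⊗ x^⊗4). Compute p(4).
p(4) = 3

A tropical monomial a ⊗ x^⊗i evaluates to a + i · x. Evaluating each term at x = 4:
  Term 0 contributes 3 + 0 · 4 = 3
  Term 1 contributes 1 + 1 · 4 = 5
  Term 2 contributes -5 + 2 · 4 = 3
  Term 3 contributes -5 + 3 · 4 = 7
  Term 4 contributes 6 + 4 · 4 = 22
p(4) = ⊕ of these = min[3, 5, 3, 7, 22] = 3.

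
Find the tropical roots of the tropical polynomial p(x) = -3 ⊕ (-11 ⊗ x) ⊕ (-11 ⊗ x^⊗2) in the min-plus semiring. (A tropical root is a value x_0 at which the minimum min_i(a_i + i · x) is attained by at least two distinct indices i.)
Roots: {0, 8}

Each tropical root is a break point of the lower envelope of the lines y = a_i + i · x (there are 3 lines, with slopes 0, 1, ..., 2). Only the lines that attain the minimum somewhere contribute to roots; other lines are dominated. Here the surviving (envelope) indices are i = 2, i = 1, i = 0.
Intersections between consecutive envelope lines give the roots: for adjacent envelope indices i < j the intersection is x = (a_i − a_j) / (j − i). Reading off the sorted break points: {0, 8}.
Verification: at each break x_0, at least two indices attain the minimum of min_i(a_i + i · x_0).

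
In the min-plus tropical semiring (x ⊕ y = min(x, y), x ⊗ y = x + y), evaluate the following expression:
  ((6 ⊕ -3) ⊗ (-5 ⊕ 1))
((6 ⊕ -3) ⊗ (-5 ⊕ 1)) = -8

Expand innermost to outermost. Recall ⊕ takes the minimum of its arguments and ⊗ takes their sum. Working out the expression ((6 ⊕ -3) ⊗ (-5 ⊕ 1)) gives -8.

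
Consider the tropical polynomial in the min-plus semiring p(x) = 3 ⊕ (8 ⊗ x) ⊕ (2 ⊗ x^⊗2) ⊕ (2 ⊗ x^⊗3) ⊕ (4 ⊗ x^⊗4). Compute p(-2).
p(-2) = -4

A tropical monomial a ⊗ x^⊗i evaluates to a + i · x. Evaluating each term at x = -2:
  Term 0 contributes 3 + 0 · -2 = 3
  Term 1 contributes 8 + 1 · -2 = 6
  Term 2 contributes 2 + 2 · -2 = -2
  Term 3 contributes 2 + 3 · -2 = -4
  Term 4 contributes 4 + 4 · -2 = -4
p(-2) = ⊕ of these = min[3, 6, -2, -4, -4] = -4.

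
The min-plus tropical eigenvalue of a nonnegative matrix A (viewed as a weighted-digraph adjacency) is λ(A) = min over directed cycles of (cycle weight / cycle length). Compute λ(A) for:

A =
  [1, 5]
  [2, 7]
λ(A) = 1

Enumerate directed cycles and compute their means (weight / length). Sample:
  cycle 0 → 0: weight = 1, length = 1, mean = 1/1 ≈ 1.000
  cycle 1 → 1: weight = 7, length = 1, mean = 7/1 ≈ 7.000
  cycle 0 → 1 → 0: weight = 7, length = 2, mean = 7/2 ≈ 3.500
  cycle 1 → 0 → 1: weight = 7, length = 2, mean = 7/2 ≈ 3.500
Minimum mean = 1.000, attained e.g. along the cycle 0 → 0 with weight 1 and length 1. So λ(A) = 1/1 = 1.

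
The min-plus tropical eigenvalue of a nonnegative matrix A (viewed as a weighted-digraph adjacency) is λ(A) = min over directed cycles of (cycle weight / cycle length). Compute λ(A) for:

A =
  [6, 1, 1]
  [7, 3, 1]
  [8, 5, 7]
λ(A) = 3

Enumerate directed cycles and compute their means (weight / length). Sample:
  cycle 0 → 0: weight = 6, length = 1, mean = 6/1 ≈ 6.000
  cycle 1 → 1: weight = 3, length = 1, mean = 3/1 ≈ 3.000
  cycle 2 → 2: weight = 7, length = 1, mean = 7/1 ≈ 7.000
  cycle 0 → 1 → 0: weight = 8, length = 2, mean = 8/2 ≈ 4.000
  cycle 0 → 2 → 0: weight = 9, length = 2, mean = 9/2 ≈ 4.500
  cycle 1 → 0 → 1: weight = 8, length = 2, mean = 8/2 ≈ 4.000
Minimum mean = 3.000, attained e.g. along the cycle 1 → 1 with weight 3 and length 1. So λ(A) = 3/1 = 3.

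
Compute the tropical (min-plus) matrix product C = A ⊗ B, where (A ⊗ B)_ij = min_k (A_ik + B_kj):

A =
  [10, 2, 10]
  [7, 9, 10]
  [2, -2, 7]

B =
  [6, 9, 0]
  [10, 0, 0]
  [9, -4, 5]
A ⊗ B =
  [12, 2, 2]
  [13, 6, 7]
  [8, -2, -2]

Apply the min-plus product entry-by-entry:
  C[0][0] = min over k of (A[0][0] + B[0][0] = 10 + 6 = 16, A[0][1] + B[1][0] = 2 + 10 = 12, A[0][2] + B[2][0] = 10 + 9 = 19) = 12 (attained at k = 1)
  C[0][1] = min over k of (A[0][0] + B[0][1] = 10 + 9 = 19, A[0][1] + B[1][1] = 2 + 0 = 2, A[0][2] + B[2][1] = 10 + -4 = 6) = 2 (attained at k = 1)
  C[0][2] = min over k of (A[0][0] + B[0][2] = 10 + 0 = 10, A[0][1] + B[1][2] = 2 + 0 = 2, A[0][2] + B[2][2] = 10 + 5 = 15) = 2 (attained at k = 1)
  C[1][0] = min over k of (A[1][0] + B[0][0] = 7 + 6 = 13, A[1][1] + B[1][0] = 9 + 10 = 19, A[1][2] + B[2][0] = 10 + 9 = 19) = 13 (attained at k = 0)
  C[1][1] = min over k of (A[1][0] + B[0][1] = 7 + 9 = 16, A[1][1] + B[1][1] = 9 + 0 = 9, A[1][2] + B[2][1] = 10 + -4 = 6) = 6 (attained at k = 2)
  C[1][2] = min over k of (A[1][0] + B[0][2] = 7 + 0 = 7, A[1][1] + B[1][2] = 9 + 0 = 9, A[1][2] + B[2][2] = 10 + 5 = 15) = 7 (attained at k = 0)
  C[2][0] = min over k of (A[2][0] + B[0][0] = 2 + 6 = 8, A[2][1] + B[1][0] = -2 + 10 = 8, A[2][2] + B[2][0] = 7 + 9 = 16) = 8 (attained at k = 0)
  C[2][1] = min over k of (A[2][0] + B[0][1] = 2 + 9 = 11, A[2][1] + B[1][1] = -2 + 0 = -2, A[2][2] + B[2][1] = 7 + -4 = 3) = -2 (attained at k = 1)
  C[2][2] = min over k of (A[2][0] + B[0][2] = 2 + 0 = 2, A[2][1] + B[1][2] = -2 + 0 = -2, A[2][2] + B[2][2] = 7 + 5 = 12) = -2 (attained at k = 1)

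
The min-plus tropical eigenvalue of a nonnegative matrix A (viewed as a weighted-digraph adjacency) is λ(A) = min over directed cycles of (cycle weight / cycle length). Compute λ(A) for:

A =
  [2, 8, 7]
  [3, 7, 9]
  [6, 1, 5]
λ(A) = 2

Enumerate directed cycles and compute their means (weight / length). Sample:
  cycle 0 → 0: weight = 2, length = 1, mean = 2/1 ≈ 2.000
  cycle 1 → 1: weight = 7, length = 1, mean = 7/1 ≈ 7.000
  cycle 2 → 2: weight = 5, length = 1, mean = 5/1 ≈ 5.000
  cycle 0 → 1 → 0: weight = 11, length = 2, mean = 11/2 ≈ 5.500
  cycle 0 → 2 → 0: weight = 13, length = 2, mean = 13/2 ≈ 6.500
  cycle 1 → 0 → 1: weight = 11, length = 2, mean = 11/2 ≈ 5.500
Minimum mean = 2.000, attained e.g. along the cycle 0 → 0 with weight 2 and length 1. So λ(A) = 2/1 = 2.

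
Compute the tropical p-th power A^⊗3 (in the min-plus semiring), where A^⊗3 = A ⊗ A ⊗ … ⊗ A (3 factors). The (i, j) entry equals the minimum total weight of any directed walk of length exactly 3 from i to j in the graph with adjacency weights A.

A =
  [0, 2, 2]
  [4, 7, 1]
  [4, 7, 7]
A^⊗3 =
  [0, 2, 2]
  [4, 6, 6]
  [4, 6, 6]

Each entry (A^⊗3)_ij equals the minimum over all length-3 walks i = v_0 → v_1 → … → v_3 = j of Σ_t A[v_t][v_{t+1}]. For example, for (i, j) = (0, 2) we minimise over 9 possible intermediate vertex sequences; the minimum is 2, attained along the walk 0 → 0 → 0 → 2.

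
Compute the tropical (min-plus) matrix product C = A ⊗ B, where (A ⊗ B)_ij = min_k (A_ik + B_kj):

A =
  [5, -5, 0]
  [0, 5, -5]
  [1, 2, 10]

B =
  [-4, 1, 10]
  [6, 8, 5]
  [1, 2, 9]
A ⊗ B =
  [1, 2, 0]
  [-4, -3, 4]
  [-3, 2, 7]

Apply the min-plus product entry-by-entry:
  C[0][0] = min over k of (A[0][0] + B[0][0] = 5 + -4 = 1, A[0][1] + B[1][0] = -5 + 6 = 1, A[0][2] + B[2][0] = 0 + 1 = 1) = 1 (attained at k = 0)
  C[0][1] = min over k of (A[0][0] + B[0][1] = 5 + 1 = 6, A[0][1] + B[1][1] = -5 + 8 = 3, A[0][2] + B[2][1] = 0 + 2 = 2) = 2 (attained at k = 2)
  C[0][2] = min over k of (A[0][0] + B[0][2] = 5 + 10 = 15, A[0][1] + B[1][2] = -5 + 5 = 0, A[0][2] + B[2][2] = 0 + 9 = 9) = 0 (attained at k = 1)
  C[1][0] = min over k of (A[1][0] + B[0][0] = 0 + -4 = -4, A[1][1] + B[1][0] = 5 + 6 = 11, A[1][2] + B[2][0] = -5 + 1 = -4) = -4 (attained at k = 0)
  C[1][1] = min over k of (A[1][0] + B[0][1] = 0 + 1 = 1, A[1][1] + B[1][1] = 5 + 8 = 13, A[1][2] + B[2][1] = -5 + 2 = -3) = -3 (attained at k = 2)
  C[1][2] = min over k of (A[1][0] + B[0][2] = 0 + 10 = 10, A[1][1] + B[1][2] = 5 + 5 = 10, A[1][2] + B[2][2] = -5 + 9 = 4) = 4 (attained at k = 2)
  C[2][0] = min over k of (A[2][0] + B[0][0] = 1 + -4 = -3, A[2][1] + B[1][0] = 2 + 6 = 8, A[2][2] + B[2][0] = 10 + 1 = 11) = -3 (attained at k = 0)
  C[2][1] = min over k of (A[2][0] + B[0][1] = 1 + 1 = 2, A[2][1] + B[1][1] = 2 + 8 = 10, A[2][2] + B[2][1] = 10 + 2 = 12) = 2 (attained at k = 0)
  C[2][2] = min over k of (A[2][0] + B[0][2] = 1 + 10 = 11, A[2][1] + B[1][2] = 2 + 5 = 7, A[2][2] + B[2][2] = 10 + 9 = 19) = 7 (attained at k = 1)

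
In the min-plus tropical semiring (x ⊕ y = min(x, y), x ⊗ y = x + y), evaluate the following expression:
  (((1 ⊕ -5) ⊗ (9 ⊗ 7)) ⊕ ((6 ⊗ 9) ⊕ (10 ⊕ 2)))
(((1 ⊕ -5) ⊗ (9 ⊗ 7)) ⊕ ((6 ⊗ 9) ⊕ (10 ⊕ 2))) = 2

Expand innermost to outermost. Recall ⊕ takes the minimum of its arguments and ⊗ takes their sum. Working out the expression (((1 ⊕ -5) ⊗ (9 ⊗ 7)) ⊕ ((6 ⊗ 9) ⊕ (10 ⊕ 2))) gives 2.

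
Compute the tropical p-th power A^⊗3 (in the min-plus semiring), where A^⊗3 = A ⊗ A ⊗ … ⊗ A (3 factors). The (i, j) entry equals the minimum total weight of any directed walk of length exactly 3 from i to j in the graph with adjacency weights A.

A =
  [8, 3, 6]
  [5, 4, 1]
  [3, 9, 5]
A^⊗3 =
  [7, 11, 8]
  [8, 7, 9]
  [11, 10, 7]

Each entry (A^⊗3)_ij equals the minimum over all length-3 walks i = v_0 → v_1 → … → v_3 = j of Σ_t A[v_t][v_{t+1}]. For example, for (i, j) = (0, 2) we minimise over 9 possible intermediate vertex sequences; the minimum is 8, attained along the walk 0 → 1 → 1 → 2.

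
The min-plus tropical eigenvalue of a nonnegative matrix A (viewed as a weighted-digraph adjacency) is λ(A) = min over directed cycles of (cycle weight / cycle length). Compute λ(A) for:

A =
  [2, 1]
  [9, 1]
λ(A) = 1

Enumerate directed cycles and compute their means (weight / length). Sample:
  cycle 0 → 0: weight = 2, length = 1, mean = 2/1 ≈ 2.000
  cycle 1 → 1: weight = 1, length = 1, mean = 1/1 ≈ 1.000
  cycle 0 → 1 → 0: weight = 10, length = 2, mean = 10/2 ≈ 5.000
  cycle 1 → 0 → 1: weight = 10, length = 2, mean = 10/2 ≈ 5.000
Minimum mean = 1.000, attained e.g. along the cycle 1 → 1 with weight 1 and length 1. So λ(A) = 1/1 = 1.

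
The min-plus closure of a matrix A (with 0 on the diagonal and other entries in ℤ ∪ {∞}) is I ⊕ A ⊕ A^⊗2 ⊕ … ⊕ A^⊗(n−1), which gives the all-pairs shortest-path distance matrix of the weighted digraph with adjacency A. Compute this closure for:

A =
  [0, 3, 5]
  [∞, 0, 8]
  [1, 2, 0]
Closure =
  [0, 3, 5]
  [9, 0, 8]
  [1, 2, 0]

This is the Floyd-Warshall all-pairs shortest-path computation. For each intermediate vertex k = 0, 1, …, 2, update dist[i][j] ← min(dist[i][j], dist[i][k] + dist[k][j]). The final matrix gives, for each (i, j), the minimum total weight of any directed path from i to j (possibly empty when i = j).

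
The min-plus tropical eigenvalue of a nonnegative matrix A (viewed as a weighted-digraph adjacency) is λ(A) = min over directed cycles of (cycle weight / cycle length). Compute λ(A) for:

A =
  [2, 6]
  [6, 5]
λ(A) = 2

Enumerate directed cycles and compute their means (weight / length). Sample:
  cycle 0 → 0: weight = 2, length = 1, mean = 2/1 ≈ 2.000
  cycle 1 → 1: weight = 5, length = 1, mean = 5/1 ≈ 5.000
  cycle 0 → 1 → 0: weight = 12, length = 2, mean = 12/2 ≈ 6.000
  cycle 1 → 0 → 1: weight = 12, length = 2, mean = 12/2 ≈ 6.000
Minimum mean = 2.000, attained e.g. along the cycle 0 → 0 with weight 2 and length 1. So λ(A) = 2/1 = 2.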